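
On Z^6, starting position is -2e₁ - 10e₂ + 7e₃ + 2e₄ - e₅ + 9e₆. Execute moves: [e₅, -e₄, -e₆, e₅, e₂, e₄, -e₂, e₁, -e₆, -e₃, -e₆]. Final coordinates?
(-1, -10, 6, 2, 1, 6)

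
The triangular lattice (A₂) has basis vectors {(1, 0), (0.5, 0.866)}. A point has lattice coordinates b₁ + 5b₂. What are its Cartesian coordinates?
(3.5, 4.33)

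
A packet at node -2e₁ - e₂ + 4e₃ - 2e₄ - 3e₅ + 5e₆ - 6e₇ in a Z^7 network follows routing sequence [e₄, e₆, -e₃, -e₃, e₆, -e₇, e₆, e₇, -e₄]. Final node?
(-2, -1, 2, -2, -3, 8, -6)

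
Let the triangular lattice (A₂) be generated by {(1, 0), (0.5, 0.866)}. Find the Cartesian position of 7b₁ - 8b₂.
(3, -6.928)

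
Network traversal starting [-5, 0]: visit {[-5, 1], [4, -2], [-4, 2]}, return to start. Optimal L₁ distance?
26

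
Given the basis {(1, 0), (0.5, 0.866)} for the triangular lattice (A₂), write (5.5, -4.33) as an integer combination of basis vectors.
8b₁ - 5b₂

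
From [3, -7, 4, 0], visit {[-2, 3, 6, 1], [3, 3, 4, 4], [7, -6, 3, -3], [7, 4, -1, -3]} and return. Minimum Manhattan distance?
68
(one optimal route: (3, -7, 4, 0) → (-2, 3, 6, 1) → (3, 3, 4, 4) → (7, 4, -1, -3) → (7, -6, 3, -3) → (3, -7, 4, 0))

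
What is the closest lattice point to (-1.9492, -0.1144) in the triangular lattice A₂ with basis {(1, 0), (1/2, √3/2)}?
(-2, 0)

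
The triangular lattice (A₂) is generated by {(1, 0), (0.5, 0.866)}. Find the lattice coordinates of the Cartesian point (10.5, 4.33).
8b₁ + 5b₂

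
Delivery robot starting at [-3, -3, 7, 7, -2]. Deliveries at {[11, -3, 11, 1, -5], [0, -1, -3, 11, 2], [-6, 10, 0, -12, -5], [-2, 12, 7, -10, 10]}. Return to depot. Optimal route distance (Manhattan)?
188
(one optimal route: (-3, -3, 7, 7, -2) → (11, -3, 11, 1, -5) → (-6, 10, 0, -12, -5) → (-2, 12, 7, -10, 10) → (0, -1, -3, 11, 2) → (-3, -3, 7, 7, -2))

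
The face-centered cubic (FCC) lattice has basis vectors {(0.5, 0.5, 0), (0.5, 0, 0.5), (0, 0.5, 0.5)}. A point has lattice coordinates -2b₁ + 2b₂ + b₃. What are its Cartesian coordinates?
(0, -0.5, 1.5)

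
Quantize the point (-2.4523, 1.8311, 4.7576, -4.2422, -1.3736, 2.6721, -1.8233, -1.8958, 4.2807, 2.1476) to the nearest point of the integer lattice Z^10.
(-2, 2, 5, -4, -1, 3, -2, -2, 4, 2)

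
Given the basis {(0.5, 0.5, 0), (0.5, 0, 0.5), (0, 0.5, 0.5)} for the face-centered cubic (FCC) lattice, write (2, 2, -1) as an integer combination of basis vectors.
5b₁ - b₂ - b₃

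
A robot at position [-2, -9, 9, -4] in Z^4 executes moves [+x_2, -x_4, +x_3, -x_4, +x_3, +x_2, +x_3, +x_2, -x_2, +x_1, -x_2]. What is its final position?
(-1, -8, 12, -6)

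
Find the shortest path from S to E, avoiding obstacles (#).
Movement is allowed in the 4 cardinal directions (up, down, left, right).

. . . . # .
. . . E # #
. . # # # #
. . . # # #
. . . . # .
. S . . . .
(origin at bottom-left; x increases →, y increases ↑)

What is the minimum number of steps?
6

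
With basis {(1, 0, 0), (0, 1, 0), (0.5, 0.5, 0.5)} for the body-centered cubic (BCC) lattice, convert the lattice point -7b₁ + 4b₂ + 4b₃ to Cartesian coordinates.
(-5, 6, 2)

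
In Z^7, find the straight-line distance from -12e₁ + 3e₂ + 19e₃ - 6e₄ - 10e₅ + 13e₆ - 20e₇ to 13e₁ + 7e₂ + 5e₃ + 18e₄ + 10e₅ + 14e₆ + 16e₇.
55.7674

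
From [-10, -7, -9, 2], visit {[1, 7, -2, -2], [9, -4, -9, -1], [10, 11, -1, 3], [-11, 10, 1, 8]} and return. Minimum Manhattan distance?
134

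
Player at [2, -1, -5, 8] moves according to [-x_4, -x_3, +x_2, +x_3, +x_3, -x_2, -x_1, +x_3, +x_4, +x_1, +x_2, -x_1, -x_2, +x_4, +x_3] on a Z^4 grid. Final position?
(1, -1, -2, 9)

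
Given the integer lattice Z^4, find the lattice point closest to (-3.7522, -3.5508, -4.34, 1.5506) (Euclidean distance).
(-4, -4, -4, 2)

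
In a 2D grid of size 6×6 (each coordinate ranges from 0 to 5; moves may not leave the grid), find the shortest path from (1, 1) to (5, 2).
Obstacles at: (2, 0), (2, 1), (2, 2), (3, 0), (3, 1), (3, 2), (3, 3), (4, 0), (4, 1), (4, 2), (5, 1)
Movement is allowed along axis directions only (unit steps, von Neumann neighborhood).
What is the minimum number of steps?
9
(one shortest path: (1, 1) → (1, 2) → (1, 3) → (2, 3) → (2, 4) → (3, 4) → (4, 4) → (5, 4) → (5, 3) → (5, 2))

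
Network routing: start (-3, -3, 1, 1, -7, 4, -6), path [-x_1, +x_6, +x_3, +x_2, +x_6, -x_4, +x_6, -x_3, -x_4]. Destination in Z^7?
(-4, -2, 1, -1, -7, 7, -6)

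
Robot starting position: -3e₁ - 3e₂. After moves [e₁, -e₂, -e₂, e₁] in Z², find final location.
(-1, -5)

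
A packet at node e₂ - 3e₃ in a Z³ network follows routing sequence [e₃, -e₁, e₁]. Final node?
(0, 1, -2)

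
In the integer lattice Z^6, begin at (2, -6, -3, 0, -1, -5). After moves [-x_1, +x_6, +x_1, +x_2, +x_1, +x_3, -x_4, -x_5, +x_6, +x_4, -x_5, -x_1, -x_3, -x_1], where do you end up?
(1, -5, -3, 0, -3, -3)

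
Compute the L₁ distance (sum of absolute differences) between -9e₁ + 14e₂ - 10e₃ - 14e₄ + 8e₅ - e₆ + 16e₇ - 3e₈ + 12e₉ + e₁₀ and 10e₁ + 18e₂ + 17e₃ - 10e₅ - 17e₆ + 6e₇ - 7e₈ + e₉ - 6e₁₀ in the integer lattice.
130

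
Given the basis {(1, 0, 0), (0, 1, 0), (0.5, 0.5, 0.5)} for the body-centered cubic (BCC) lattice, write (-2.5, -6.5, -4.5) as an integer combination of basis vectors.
2b₁ - 2b₂ - 9b₃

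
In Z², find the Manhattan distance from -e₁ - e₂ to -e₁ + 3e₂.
4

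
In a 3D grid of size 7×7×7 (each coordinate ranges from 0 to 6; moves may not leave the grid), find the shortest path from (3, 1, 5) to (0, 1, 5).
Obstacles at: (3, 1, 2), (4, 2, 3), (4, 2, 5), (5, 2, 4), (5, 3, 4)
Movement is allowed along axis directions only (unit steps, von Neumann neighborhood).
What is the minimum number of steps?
3
(one shortest path: (3, 1, 5) → (2, 1, 5) → (1, 1, 5) → (0, 1, 5))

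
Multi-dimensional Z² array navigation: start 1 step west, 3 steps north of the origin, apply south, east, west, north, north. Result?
(-1, 4)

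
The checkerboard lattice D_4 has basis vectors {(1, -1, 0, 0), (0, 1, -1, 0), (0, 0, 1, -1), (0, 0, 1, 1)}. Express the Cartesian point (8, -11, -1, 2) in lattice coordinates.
8b₁ - 3b₂ - 3b₃ - b₄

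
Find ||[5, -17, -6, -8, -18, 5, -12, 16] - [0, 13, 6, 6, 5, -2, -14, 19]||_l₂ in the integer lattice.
43.0813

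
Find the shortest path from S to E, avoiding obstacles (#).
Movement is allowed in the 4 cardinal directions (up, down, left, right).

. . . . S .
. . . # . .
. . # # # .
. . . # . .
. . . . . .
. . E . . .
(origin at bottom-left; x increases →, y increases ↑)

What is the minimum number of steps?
9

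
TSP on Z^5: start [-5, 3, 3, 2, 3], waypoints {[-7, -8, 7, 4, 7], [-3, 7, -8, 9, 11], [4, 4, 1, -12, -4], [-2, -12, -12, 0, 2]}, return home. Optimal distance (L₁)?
190
(one optimal route: (-5, 3, 3, 2, 3) → (-7, -8, 7, 4, 7) → (-2, -12, -12, 0, 2) → (-3, 7, -8, 9, 11) → (4, 4, 1, -12, -4) → (-5, 3, 3, 2, 3))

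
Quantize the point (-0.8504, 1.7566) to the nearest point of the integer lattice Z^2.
(-1, 2)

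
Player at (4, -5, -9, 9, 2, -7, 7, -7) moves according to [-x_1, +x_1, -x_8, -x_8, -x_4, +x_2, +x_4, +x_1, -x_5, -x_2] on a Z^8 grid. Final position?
(5, -5, -9, 9, 1, -7, 7, -9)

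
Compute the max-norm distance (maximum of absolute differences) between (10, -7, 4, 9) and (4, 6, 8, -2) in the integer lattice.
13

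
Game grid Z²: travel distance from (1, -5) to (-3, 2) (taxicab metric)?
11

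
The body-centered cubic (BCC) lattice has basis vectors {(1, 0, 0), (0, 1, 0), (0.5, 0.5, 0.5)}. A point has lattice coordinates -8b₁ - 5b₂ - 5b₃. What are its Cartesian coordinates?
(-10.5, -7.5, -2.5)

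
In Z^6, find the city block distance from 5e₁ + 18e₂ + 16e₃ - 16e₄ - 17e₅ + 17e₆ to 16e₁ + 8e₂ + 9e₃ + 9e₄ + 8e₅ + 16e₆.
79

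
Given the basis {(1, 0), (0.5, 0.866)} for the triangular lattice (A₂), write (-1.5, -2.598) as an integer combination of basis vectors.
-3b₂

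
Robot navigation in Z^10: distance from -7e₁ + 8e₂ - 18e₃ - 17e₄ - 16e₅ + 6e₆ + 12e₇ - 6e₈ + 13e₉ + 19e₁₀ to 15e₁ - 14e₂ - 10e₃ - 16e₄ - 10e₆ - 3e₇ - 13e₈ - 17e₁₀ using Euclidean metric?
57.3062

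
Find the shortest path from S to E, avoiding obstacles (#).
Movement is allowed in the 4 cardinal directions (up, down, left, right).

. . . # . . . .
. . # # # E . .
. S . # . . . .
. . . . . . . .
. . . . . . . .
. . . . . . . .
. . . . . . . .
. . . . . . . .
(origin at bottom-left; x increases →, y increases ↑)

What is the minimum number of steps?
7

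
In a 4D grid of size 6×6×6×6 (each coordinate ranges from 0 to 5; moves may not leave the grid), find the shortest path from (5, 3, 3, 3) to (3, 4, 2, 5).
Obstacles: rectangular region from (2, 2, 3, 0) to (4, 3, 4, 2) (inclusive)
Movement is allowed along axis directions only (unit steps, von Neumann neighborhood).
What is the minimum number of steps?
6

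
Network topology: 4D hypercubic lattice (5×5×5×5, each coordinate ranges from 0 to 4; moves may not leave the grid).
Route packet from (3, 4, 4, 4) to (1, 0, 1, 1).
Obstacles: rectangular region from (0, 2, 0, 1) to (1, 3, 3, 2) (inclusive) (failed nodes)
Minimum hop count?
12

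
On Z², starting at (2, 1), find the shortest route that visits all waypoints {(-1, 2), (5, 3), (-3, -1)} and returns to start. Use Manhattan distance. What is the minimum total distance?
24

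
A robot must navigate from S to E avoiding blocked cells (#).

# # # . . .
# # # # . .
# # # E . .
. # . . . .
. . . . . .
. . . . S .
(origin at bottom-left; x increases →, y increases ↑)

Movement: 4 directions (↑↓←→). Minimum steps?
4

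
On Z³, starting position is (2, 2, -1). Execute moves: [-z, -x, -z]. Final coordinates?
(1, 2, -3)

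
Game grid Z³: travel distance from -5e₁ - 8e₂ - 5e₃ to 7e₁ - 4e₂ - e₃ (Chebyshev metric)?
12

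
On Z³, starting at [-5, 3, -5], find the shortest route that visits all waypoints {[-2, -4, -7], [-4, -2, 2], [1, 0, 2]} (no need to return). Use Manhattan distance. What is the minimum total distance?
32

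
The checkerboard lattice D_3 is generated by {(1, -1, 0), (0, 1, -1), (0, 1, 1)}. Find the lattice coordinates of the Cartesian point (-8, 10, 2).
-8b₁ + 2b₃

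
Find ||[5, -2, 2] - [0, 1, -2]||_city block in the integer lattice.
12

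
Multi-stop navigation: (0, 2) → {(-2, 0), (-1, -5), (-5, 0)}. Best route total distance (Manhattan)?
16
(one optimal route: (0, 2) → (-2, 0) → (-5, 0) → (-1, -5))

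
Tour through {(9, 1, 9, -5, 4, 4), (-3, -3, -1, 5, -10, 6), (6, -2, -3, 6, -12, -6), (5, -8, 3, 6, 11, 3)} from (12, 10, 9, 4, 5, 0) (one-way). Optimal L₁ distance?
133
(one optimal route: (12, 10, 9, 4, 5, 0) → (9, 1, 9, -5, 4, 4) → (5, -8, 3, 6, 11, 3) → (-3, -3, -1, 5, -10, 6) → (6, -2, -3, 6, -12, -6))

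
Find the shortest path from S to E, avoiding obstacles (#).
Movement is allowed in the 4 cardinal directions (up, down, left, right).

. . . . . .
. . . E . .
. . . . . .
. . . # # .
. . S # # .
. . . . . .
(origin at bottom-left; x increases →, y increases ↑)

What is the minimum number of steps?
4
(one shortest path: (2, 1) → (2, 2) → (2, 3) → (3, 3) → (3, 4))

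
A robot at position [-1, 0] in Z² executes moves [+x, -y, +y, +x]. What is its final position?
(1, 0)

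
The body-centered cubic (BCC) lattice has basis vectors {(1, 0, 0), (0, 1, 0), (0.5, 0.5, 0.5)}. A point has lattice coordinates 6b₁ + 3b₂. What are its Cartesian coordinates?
(6, 3, 0)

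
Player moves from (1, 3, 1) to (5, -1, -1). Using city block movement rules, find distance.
10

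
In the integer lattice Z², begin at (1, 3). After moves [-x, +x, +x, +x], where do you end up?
(3, 3)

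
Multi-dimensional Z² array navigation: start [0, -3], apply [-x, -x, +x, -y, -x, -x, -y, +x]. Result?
(-2, -5)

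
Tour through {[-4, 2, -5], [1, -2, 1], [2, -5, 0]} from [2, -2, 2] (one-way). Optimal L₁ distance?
25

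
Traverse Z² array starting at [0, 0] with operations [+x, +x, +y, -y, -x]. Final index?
(1, 0)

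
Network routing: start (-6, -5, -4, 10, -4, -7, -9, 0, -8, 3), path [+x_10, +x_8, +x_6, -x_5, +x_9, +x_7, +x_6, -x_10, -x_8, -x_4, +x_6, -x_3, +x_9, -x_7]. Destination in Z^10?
(-6, -5, -5, 9, -5, -4, -9, 0, -6, 3)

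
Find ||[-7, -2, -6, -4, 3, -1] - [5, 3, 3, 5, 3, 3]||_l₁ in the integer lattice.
39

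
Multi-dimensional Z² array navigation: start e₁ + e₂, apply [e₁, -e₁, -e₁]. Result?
(0, 1)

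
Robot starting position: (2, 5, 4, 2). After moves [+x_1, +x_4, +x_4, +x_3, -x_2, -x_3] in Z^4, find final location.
(3, 4, 4, 4)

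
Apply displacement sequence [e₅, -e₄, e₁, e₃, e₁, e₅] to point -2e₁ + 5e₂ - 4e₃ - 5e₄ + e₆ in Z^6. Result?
(0, 5, -3, -6, 2, 1)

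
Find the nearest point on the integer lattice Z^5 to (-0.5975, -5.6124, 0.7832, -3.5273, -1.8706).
(-1, -6, 1, -4, -2)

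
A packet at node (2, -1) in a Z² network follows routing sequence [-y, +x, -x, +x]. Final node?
(3, -2)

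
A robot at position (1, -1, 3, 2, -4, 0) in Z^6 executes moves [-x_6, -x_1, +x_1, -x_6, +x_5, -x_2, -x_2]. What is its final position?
(1, -3, 3, 2, -3, -2)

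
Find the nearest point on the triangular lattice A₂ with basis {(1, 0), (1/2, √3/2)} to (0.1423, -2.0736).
(0, -1.732)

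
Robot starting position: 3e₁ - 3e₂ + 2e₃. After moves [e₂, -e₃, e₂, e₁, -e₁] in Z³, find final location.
(3, -1, 1)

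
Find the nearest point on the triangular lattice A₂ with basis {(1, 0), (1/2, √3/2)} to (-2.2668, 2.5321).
(-2.5, 2.598)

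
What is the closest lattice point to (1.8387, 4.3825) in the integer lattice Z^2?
(2, 4)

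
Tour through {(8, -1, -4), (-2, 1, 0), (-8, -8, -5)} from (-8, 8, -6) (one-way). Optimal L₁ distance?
53
(one optimal route: (-8, 8, -6) → (-8, -8, -5) → (-2, 1, 0) → (8, -1, -4))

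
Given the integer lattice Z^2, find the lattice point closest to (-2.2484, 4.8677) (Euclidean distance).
(-2, 5)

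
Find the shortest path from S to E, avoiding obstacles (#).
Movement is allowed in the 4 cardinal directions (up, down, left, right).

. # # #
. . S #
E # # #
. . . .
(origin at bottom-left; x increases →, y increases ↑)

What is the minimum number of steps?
3
(one shortest path: (2, 2) → (1, 2) → (0, 2) → (0, 1))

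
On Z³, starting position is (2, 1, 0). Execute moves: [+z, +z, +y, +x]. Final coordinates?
(3, 2, 2)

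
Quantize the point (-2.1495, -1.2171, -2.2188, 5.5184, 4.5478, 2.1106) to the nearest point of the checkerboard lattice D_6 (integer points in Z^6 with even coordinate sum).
(-2, -1, -2, 6, 5, 2)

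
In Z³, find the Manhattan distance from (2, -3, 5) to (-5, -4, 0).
13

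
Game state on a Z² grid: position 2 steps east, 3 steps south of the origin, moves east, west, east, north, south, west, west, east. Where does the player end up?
(2, -3)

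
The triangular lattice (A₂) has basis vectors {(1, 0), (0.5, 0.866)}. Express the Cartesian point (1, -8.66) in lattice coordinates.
6b₁ - 10b₂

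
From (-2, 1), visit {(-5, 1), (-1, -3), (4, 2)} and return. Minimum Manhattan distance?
28
(one optimal route: (-2, 1) → (-5, 1) → (-1, -3) → (4, 2) → (-2, 1))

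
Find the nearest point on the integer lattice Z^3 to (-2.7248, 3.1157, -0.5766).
(-3, 3, -1)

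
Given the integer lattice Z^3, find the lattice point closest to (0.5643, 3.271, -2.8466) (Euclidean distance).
(1, 3, -3)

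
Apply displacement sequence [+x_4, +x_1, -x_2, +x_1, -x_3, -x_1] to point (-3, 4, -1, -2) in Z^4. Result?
(-2, 3, -2, -1)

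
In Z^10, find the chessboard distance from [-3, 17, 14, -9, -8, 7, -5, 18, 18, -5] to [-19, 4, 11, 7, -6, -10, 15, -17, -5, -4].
35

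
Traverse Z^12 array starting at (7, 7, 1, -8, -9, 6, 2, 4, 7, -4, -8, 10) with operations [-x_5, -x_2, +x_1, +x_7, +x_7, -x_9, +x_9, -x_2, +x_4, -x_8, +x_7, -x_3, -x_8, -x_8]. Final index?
(8, 5, 0, -7, -10, 6, 5, 1, 7, -4, -8, 10)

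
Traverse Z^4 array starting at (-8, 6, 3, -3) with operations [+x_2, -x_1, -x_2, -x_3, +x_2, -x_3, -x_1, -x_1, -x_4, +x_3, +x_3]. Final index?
(-11, 7, 3, -4)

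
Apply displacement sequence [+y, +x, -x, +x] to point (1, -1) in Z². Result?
(2, 0)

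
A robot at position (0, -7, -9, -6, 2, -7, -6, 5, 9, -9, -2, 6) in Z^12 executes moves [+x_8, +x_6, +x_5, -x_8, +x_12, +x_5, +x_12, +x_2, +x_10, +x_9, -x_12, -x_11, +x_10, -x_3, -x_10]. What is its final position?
(0, -6, -10, -6, 4, -6, -6, 5, 10, -8, -3, 7)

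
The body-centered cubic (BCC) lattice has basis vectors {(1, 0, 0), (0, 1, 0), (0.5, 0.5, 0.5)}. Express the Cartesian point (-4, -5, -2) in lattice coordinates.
-2b₁ - 3b₂ - 4b₃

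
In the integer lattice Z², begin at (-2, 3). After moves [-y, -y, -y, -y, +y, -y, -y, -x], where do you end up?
(-3, -2)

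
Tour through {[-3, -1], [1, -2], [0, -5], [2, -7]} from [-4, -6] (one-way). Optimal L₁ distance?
19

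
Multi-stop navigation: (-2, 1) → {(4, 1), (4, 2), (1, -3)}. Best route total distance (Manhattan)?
15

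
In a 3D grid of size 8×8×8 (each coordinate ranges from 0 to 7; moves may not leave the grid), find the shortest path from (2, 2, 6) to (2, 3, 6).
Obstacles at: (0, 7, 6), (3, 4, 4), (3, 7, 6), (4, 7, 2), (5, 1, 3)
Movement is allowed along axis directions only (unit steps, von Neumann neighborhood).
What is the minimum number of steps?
1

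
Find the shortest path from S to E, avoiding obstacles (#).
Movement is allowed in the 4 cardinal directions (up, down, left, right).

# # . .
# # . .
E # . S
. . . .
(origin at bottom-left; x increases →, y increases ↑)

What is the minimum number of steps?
5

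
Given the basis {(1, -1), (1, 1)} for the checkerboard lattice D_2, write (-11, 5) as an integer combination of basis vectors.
-8b₁ - 3b₂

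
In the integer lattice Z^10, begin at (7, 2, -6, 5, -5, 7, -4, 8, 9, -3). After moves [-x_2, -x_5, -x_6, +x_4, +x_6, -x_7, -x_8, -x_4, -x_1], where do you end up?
(6, 1, -6, 5, -6, 7, -5, 7, 9, -3)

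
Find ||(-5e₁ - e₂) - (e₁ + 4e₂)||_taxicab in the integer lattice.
11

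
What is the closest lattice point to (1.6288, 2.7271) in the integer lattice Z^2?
(2, 3)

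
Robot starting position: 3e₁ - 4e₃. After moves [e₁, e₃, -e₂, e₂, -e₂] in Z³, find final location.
(4, -1, -3)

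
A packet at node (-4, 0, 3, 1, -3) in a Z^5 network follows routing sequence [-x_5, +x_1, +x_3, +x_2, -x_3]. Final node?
(-3, 1, 3, 1, -4)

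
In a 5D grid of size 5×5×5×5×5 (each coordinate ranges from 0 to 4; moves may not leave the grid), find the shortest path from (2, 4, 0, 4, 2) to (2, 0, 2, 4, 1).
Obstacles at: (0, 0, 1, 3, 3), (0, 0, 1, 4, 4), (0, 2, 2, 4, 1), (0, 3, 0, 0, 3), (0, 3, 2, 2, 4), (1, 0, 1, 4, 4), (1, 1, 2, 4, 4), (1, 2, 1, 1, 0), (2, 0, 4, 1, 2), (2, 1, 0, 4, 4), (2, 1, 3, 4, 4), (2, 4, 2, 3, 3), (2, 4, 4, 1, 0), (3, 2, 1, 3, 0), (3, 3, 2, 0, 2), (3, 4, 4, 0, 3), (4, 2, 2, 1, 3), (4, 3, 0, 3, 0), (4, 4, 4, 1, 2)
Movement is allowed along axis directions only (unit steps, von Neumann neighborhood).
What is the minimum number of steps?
7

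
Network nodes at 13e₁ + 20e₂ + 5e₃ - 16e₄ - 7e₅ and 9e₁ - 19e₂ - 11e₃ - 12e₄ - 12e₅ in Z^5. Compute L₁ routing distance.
68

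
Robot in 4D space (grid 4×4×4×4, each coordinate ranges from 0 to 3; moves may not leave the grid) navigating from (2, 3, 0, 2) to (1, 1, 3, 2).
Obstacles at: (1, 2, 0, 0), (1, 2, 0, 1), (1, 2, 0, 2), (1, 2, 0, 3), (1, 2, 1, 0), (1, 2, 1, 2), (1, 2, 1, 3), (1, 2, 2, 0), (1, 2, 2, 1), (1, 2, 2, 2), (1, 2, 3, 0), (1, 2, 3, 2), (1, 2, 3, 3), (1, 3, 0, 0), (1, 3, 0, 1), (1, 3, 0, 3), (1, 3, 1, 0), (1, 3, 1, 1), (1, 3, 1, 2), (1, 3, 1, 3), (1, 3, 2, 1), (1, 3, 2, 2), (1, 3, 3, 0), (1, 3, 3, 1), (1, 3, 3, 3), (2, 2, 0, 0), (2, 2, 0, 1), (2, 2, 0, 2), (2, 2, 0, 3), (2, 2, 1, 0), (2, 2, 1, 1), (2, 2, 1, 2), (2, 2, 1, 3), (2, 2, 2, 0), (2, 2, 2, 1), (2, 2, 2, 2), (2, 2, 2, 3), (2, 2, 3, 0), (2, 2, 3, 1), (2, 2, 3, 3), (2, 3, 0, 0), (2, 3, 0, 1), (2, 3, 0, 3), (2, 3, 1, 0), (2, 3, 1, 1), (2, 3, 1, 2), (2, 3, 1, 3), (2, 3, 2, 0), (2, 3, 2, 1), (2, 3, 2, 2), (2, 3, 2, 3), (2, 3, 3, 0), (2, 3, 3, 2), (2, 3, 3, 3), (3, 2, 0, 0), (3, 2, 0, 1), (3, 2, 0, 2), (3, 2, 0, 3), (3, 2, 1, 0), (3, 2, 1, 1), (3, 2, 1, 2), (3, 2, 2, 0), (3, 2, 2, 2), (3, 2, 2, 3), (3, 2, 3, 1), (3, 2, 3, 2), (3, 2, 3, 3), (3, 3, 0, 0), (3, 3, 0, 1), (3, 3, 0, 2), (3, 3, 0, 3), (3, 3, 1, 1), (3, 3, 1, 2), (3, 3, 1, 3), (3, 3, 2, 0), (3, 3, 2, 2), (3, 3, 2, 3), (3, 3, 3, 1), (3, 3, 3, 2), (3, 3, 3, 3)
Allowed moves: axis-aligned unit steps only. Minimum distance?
8
(one shortest path: (2, 3, 0, 2) → (1, 3, 0, 2) → (0, 3, 0, 2) → (0, 2, 0, 2) → (0, 1, 0, 2) → (1, 1, 0, 2) → (1, 1, 1, 2) → (1, 1, 2, 2) → (1, 1, 3, 2))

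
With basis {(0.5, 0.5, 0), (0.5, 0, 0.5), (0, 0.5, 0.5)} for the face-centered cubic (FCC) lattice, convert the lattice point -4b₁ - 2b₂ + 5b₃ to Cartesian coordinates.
(-3, 0.5, 1.5)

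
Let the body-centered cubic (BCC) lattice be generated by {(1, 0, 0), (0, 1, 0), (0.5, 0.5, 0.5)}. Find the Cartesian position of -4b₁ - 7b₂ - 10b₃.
(-9, -12, -5)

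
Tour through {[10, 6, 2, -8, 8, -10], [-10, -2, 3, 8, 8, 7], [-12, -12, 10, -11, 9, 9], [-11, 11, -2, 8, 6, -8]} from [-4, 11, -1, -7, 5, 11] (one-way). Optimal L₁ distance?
174
(one optimal route: (-4, 11, -1, -7, 5, 11) → (10, 6, 2, -8, 8, -10) → (-11, 11, -2, 8, 6, -8) → (-10, -2, 3, 8, 8, 7) → (-12, -12, 10, -11, 9, 9))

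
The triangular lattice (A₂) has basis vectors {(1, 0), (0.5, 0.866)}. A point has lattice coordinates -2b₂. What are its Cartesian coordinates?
(-1, -1.732)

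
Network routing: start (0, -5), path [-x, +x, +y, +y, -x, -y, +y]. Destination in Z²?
(-1, -3)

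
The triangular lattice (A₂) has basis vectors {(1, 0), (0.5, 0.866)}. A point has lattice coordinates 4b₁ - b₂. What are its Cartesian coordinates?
(3.5, -0.866)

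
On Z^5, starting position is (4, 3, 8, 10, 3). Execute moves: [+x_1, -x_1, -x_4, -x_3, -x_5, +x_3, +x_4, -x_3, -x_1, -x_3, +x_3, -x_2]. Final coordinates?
(3, 2, 7, 10, 2)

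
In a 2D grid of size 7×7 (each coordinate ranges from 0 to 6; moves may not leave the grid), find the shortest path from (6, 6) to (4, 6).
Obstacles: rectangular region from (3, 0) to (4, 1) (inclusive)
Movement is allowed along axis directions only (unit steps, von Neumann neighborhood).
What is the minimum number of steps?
2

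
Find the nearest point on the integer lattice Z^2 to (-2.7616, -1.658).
(-3, -2)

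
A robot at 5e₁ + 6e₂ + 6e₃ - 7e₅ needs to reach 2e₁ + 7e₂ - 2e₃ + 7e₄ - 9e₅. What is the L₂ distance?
11.2694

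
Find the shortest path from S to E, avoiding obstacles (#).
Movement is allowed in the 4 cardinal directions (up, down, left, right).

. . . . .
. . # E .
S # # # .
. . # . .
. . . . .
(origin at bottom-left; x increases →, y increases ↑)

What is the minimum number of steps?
6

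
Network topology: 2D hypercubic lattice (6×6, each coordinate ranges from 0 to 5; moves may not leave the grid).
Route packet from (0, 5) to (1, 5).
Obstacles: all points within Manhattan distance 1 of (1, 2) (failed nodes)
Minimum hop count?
1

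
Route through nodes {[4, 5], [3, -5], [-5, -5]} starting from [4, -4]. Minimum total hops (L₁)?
28
(one optimal route: (4, -4) → (4, 5) → (3, -5) → (-5, -5))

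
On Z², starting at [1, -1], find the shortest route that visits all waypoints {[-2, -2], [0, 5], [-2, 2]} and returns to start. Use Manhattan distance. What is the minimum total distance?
20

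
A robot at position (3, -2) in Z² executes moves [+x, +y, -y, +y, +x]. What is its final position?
(5, -1)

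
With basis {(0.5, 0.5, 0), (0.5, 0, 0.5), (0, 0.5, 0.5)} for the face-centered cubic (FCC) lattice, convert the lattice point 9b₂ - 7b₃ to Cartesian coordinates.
(4.5, -3.5, 1)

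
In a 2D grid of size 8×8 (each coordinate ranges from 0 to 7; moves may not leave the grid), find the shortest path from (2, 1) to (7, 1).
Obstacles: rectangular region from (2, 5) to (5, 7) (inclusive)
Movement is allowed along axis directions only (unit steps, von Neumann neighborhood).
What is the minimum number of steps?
5
(one shortest path: (2, 1) → (3, 1) → (4, 1) → (5, 1) → (6, 1) → (7, 1))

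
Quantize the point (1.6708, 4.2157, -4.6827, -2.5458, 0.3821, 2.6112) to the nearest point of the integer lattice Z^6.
(2, 4, -5, -3, 0, 3)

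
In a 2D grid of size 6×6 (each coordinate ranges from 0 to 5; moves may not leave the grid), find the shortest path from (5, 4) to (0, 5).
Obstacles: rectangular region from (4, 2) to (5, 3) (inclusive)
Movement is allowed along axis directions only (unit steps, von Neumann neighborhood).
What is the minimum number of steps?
6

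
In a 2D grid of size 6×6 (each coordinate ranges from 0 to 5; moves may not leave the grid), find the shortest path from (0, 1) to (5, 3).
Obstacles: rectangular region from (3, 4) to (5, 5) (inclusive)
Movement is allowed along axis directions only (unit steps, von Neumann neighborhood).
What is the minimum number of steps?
7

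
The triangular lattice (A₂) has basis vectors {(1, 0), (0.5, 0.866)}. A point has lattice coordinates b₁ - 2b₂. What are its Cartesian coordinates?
(0, -1.732)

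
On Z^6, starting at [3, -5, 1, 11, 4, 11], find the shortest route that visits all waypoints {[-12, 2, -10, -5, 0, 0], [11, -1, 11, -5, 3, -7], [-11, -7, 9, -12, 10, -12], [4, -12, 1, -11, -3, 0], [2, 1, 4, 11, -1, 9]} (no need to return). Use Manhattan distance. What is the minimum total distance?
218
(one optimal route: (3, -5, 1, 11, 4, 11) → (2, 1, 4, 11, -1, 9) → (-12, 2, -10, -5, 0, 0) → (4, -12, 1, -11, -3, 0) → (11, -1, 11, -5, 3, -7) → (-11, -7, 9, -12, 10, -12))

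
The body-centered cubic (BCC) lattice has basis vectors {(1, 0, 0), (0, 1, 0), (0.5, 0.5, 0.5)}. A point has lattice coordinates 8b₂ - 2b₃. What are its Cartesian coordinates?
(-1, 7, -1)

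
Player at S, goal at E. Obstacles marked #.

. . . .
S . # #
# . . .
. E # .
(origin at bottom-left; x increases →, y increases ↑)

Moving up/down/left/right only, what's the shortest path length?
3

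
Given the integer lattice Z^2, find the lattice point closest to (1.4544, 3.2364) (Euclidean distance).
(1, 3)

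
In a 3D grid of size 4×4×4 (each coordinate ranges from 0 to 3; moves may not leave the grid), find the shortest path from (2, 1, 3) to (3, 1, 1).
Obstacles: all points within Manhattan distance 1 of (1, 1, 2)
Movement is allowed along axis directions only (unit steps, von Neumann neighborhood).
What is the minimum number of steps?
3
(one shortest path: (2, 1, 3) → (3, 1, 3) → (3, 1, 2) → (3, 1, 1))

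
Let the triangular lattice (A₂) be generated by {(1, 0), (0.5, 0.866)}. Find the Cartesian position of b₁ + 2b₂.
(2, 1.732)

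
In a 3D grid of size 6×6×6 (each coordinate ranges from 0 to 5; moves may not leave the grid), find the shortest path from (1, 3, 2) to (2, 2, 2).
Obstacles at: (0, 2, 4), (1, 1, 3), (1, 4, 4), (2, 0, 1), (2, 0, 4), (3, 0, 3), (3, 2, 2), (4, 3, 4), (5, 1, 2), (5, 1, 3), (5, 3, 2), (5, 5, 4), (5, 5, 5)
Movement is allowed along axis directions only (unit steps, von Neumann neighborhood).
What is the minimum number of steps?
2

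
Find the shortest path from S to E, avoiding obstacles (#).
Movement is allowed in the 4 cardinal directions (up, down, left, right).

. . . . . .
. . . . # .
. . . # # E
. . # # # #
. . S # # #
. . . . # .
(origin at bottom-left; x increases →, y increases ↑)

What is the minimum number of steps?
11
(one shortest path: (2, 1) → (1, 1) → (1, 2) → (1, 3) → (2, 3) → (2, 4) → (3, 4) → (3, 5) → (4, 5) → (5, 5) → (5, 4) → (5, 3))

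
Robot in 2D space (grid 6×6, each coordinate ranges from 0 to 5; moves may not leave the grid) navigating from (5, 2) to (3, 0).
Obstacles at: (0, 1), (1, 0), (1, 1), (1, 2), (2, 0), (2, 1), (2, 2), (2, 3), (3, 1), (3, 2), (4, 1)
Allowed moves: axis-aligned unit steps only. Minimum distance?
4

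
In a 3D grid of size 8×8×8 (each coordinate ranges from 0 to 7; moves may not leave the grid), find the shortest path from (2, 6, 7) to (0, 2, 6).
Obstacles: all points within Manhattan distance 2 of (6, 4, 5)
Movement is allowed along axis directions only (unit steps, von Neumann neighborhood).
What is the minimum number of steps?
7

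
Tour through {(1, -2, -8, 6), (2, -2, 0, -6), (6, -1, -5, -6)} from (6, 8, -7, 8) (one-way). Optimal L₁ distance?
49
(one optimal route: (6, 8, -7, 8) → (1, -2, -8, 6) → (2, -2, 0, -6) → (6, -1, -5, -6))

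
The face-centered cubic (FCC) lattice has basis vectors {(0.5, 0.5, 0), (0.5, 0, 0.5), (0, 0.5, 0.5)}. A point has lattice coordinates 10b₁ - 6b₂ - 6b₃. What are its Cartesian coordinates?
(2, 2, -6)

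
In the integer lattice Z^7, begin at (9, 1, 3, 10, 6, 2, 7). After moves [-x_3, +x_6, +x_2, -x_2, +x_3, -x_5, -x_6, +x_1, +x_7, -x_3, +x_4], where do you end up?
(10, 1, 2, 11, 5, 2, 8)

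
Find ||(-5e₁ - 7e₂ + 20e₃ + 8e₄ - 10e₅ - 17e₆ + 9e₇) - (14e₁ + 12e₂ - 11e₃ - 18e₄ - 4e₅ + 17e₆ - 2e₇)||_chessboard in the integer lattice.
34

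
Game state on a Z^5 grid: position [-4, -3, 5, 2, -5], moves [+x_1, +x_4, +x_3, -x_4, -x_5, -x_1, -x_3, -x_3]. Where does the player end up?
(-4, -3, 4, 2, -6)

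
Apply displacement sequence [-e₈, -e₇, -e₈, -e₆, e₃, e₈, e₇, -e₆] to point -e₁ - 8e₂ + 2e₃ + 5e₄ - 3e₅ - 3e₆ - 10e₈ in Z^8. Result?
(-1, -8, 3, 5, -3, -5, 0, -11)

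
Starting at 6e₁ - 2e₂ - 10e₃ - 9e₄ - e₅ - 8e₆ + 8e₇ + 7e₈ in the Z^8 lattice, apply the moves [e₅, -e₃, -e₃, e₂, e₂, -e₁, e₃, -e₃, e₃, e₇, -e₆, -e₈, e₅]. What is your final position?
(5, 0, -11, -9, 1, -9, 9, 6)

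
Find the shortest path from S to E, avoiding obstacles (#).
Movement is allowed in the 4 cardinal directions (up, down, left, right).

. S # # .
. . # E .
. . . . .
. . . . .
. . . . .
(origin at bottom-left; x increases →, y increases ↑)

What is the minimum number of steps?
5
(one shortest path: (1, 4) → (1, 3) → (1, 2) → (2, 2) → (3, 2) → (3, 3))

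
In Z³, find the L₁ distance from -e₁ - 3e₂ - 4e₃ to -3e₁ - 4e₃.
5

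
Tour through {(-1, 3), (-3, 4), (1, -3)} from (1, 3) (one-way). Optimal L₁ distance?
16
(one optimal route: (1, 3) → (-1, 3) → (-3, 4) → (1, -3))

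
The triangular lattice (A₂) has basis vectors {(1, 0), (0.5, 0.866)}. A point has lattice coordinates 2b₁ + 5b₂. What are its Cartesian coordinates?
(4.5, 4.33)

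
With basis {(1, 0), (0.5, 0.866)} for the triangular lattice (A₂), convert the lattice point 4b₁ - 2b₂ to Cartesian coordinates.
(3, -1.732)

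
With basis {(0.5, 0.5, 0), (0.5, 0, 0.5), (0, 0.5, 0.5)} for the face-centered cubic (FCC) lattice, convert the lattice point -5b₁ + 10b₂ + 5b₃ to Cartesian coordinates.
(2.5, 0, 7.5)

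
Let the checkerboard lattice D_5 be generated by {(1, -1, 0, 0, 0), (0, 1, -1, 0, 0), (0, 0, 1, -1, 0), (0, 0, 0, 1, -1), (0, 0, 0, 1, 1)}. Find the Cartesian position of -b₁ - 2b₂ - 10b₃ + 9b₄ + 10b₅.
(-1, -1, -8, 29, 1)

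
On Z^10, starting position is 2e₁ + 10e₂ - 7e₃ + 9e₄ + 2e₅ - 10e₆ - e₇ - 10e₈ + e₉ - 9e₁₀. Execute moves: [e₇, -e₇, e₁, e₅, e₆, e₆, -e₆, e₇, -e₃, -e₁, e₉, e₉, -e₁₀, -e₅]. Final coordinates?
(2, 10, -8, 9, 2, -9, 0, -10, 3, -10)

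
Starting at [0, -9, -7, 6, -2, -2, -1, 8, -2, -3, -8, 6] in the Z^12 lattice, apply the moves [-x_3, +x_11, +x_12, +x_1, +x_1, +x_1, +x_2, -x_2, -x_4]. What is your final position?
(3, -9, -8, 5, -2, -2, -1, 8, -2, -3, -7, 7)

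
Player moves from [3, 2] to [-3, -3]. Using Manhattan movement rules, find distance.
11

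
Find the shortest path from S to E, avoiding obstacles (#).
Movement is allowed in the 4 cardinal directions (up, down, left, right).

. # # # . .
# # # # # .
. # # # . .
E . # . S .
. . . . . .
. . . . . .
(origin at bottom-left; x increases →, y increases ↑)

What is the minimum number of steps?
6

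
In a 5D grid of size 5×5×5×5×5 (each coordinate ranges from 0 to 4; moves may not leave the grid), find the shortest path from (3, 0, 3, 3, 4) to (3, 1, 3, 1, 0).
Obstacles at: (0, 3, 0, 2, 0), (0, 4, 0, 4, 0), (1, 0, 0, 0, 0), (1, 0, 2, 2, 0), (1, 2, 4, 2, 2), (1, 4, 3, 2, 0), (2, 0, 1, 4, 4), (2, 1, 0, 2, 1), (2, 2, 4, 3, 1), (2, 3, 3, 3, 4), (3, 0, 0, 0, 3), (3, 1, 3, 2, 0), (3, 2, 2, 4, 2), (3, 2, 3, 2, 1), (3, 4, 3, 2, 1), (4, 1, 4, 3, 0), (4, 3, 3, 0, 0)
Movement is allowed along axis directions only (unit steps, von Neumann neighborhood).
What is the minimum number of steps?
7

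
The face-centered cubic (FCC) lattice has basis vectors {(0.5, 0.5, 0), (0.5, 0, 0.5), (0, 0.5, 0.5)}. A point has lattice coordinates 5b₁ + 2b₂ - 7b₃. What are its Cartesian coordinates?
(3.5, -1, -2.5)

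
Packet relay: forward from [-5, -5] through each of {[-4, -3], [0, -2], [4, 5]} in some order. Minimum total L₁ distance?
19
(one optimal route: (-5, -5) → (-4, -3) → (0, -2) → (4, 5))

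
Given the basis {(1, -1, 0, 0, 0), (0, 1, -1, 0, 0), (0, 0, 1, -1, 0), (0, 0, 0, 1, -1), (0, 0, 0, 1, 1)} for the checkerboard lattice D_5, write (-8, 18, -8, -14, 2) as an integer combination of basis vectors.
-8b₁ + 10b₂ + 2b₃ - 7b₄ - 5b₅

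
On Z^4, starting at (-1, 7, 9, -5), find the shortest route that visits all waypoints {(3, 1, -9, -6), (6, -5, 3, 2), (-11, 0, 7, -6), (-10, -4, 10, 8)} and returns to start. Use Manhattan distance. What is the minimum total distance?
130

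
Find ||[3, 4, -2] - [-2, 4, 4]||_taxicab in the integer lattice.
11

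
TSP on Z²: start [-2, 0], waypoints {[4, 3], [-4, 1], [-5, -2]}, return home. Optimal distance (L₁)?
28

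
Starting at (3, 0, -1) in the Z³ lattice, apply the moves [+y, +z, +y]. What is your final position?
(3, 2, 0)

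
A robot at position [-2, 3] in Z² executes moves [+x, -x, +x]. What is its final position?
(-1, 3)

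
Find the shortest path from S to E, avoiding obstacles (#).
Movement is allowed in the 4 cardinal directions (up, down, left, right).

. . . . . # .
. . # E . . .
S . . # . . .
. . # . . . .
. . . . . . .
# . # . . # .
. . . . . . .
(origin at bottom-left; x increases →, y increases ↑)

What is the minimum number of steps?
6
(one shortest path: (0, 4) → (1, 4) → (1, 5) → (1, 6) → (2, 6) → (3, 6) → (3, 5))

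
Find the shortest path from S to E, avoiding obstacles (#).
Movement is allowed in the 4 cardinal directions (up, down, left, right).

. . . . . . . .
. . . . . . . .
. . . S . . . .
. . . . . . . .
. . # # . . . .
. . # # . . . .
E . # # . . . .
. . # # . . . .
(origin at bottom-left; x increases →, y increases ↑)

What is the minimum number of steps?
7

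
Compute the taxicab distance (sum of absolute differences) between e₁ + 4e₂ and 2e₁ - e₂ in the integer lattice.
6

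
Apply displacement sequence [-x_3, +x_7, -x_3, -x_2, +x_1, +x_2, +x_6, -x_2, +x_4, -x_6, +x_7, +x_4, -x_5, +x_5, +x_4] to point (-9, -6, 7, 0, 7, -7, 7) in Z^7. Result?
(-8, -7, 5, 3, 7, -7, 9)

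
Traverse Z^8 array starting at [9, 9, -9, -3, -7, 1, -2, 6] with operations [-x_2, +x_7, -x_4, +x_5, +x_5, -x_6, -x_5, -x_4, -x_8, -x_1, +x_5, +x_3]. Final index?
(8, 8, -8, -5, -5, 0, -1, 5)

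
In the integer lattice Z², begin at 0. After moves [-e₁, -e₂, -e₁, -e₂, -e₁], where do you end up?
(-3, -2)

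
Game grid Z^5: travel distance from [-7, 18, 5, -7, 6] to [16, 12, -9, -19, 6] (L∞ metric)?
23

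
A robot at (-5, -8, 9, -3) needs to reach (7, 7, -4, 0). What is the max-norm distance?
15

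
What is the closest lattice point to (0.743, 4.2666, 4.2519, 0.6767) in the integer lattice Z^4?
(1, 4, 4, 1)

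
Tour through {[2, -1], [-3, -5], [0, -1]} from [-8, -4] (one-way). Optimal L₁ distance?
15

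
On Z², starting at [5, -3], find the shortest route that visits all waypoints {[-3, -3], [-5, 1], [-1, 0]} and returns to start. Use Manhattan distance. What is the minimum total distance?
28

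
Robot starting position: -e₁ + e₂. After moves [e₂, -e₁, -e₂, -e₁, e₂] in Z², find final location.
(-3, 2)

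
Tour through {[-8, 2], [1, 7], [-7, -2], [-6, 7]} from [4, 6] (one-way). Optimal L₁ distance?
23
(one optimal route: (4, 6) → (1, 7) → (-6, 7) → (-8, 2) → (-7, -2))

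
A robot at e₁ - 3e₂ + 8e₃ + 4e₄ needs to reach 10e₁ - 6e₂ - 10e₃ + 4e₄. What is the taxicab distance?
30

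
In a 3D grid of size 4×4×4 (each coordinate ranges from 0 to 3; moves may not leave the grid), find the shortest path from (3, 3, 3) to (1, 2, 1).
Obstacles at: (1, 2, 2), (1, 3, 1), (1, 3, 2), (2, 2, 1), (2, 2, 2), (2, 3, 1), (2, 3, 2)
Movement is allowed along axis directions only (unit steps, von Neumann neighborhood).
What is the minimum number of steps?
7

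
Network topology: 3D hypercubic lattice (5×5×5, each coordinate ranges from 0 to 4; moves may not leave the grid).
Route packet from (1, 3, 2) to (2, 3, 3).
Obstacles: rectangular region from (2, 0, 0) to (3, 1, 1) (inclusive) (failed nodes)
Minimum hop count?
2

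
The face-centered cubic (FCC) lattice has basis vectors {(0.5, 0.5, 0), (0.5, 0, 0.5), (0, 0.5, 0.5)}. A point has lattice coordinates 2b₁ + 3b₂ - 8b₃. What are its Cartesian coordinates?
(2.5, -3, -2.5)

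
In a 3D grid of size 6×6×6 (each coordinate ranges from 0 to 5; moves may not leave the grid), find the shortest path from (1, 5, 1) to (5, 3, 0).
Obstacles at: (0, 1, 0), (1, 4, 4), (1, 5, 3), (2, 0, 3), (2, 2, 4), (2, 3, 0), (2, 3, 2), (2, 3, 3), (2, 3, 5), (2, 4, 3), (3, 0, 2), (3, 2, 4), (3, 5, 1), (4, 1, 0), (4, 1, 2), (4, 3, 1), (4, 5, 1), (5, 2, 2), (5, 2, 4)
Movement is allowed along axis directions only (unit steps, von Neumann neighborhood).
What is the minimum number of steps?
7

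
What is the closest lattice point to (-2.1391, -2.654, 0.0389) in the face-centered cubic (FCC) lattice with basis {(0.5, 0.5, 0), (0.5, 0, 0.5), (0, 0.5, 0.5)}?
(-2, -3, 0)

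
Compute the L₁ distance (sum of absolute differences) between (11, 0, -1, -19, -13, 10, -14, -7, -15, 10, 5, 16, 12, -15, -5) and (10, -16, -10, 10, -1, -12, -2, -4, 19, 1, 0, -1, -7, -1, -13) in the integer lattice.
210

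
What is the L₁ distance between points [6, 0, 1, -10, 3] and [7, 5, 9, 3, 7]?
31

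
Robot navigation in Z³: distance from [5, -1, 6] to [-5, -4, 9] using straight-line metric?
10.8628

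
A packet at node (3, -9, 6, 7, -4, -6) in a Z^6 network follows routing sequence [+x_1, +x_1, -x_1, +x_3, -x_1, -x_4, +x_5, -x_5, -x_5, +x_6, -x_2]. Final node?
(3, -10, 7, 6, -5, -5)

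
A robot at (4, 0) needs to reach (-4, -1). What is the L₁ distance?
9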